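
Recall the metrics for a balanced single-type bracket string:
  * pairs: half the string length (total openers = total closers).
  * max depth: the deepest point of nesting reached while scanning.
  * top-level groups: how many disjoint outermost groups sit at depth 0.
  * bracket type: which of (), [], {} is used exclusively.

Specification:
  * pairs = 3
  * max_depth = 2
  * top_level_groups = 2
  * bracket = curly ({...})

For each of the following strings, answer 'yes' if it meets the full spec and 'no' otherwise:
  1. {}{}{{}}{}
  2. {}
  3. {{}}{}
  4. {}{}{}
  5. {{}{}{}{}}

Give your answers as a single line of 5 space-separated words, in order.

String 1 '{}{}{{}}{}': depth seq [1 0 1 0 1 2 1 0 1 0]
  -> pairs=5 depth=2 groups=4 -> no
String 2 '{}': depth seq [1 0]
  -> pairs=1 depth=1 groups=1 -> no
String 3 '{{}}{}': depth seq [1 2 1 0 1 0]
  -> pairs=3 depth=2 groups=2 -> yes
String 4 '{}{}{}': depth seq [1 0 1 0 1 0]
  -> pairs=3 depth=1 groups=3 -> no
String 5 '{{}{}{}{}}': depth seq [1 2 1 2 1 2 1 2 1 0]
  -> pairs=5 depth=2 groups=1 -> no

Answer: no no yes no no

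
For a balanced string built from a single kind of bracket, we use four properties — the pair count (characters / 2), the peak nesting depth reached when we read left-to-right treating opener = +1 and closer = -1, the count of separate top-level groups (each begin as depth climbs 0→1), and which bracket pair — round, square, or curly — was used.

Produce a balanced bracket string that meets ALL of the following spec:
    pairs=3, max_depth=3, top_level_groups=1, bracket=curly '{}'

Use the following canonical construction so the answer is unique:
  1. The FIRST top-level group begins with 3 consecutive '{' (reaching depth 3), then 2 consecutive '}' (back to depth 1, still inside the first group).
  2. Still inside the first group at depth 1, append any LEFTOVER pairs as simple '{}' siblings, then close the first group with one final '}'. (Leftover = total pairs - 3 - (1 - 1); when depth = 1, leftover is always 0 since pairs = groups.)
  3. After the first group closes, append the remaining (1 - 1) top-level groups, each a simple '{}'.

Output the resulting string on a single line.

Spec: pairs=3 depth=3 groups=1
Leftover pairs = 3 - 3 - (1-1) = 0
First group: deep chain of depth 3 + 0 sibling pairs
Remaining 0 groups: simple '{}' each

Answer: {{{}}}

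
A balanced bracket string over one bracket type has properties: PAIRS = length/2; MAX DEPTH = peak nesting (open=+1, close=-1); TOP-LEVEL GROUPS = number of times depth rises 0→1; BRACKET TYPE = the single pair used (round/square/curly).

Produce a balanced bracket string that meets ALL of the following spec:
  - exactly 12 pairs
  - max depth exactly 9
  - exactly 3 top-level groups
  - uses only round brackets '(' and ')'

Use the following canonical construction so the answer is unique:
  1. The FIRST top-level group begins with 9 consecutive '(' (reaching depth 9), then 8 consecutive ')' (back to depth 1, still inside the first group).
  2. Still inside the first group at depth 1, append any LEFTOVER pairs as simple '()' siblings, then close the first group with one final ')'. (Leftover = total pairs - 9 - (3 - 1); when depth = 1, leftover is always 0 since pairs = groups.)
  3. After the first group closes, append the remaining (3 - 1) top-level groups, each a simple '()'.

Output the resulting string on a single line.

Spec: pairs=12 depth=9 groups=3
Leftover pairs = 12 - 9 - (3-1) = 1
First group: deep chain of depth 9 + 1 sibling pairs
Remaining 2 groups: simple '()' each

Answer: ((((((((())))))))())()()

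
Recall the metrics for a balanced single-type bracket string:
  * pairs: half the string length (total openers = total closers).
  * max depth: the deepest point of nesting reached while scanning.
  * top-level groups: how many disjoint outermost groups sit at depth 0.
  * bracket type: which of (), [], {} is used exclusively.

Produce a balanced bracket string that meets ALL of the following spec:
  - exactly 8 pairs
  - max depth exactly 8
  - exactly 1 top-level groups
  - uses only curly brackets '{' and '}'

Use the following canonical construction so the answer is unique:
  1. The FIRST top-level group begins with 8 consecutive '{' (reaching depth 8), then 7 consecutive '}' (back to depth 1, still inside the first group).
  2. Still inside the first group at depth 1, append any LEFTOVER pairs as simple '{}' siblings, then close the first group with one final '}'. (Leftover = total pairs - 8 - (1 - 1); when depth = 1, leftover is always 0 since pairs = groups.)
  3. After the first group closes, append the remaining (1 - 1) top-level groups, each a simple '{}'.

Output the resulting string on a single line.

Spec: pairs=8 depth=8 groups=1
Leftover pairs = 8 - 8 - (1-1) = 0
First group: deep chain of depth 8 + 0 sibling pairs
Remaining 0 groups: simple '{}' each

Answer: {{{{{{{{}}}}}}}}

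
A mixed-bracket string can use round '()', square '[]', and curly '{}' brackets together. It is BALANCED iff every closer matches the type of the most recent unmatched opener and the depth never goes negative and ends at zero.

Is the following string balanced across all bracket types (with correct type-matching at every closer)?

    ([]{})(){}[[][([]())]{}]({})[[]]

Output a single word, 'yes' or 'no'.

pos 0: push '('; stack = (
pos 1: push '['; stack = ([
pos 2: ']' matches '['; pop; stack = (
pos 3: push '{'; stack = ({
pos 4: '}' matches '{'; pop; stack = (
pos 5: ')' matches '('; pop; stack = (empty)
pos 6: push '('; stack = (
pos 7: ')' matches '('; pop; stack = (empty)
pos 8: push '{'; stack = {
pos 9: '}' matches '{'; pop; stack = (empty)
pos 10: push '['; stack = [
pos 11: push '['; stack = [[
pos 12: ']' matches '['; pop; stack = [
pos 13: push '['; stack = [[
pos 14: push '('; stack = [[(
pos 15: push '['; stack = [[([
pos 16: ']' matches '['; pop; stack = [[(
pos 17: push '('; stack = [[((
pos 18: ')' matches '('; pop; stack = [[(
pos 19: ')' matches '('; pop; stack = [[
pos 20: ']' matches '['; pop; stack = [
pos 21: push '{'; stack = [{
pos 22: '}' matches '{'; pop; stack = [
pos 23: ']' matches '['; pop; stack = (empty)
pos 24: push '('; stack = (
pos 25: push '{'; stack = ({
pos 26: '}' matches '{'; pop; stack = (
pos 27: ')' matches '('; pop; stack = (empty)
pos 28: push '['; stack = [
pos 29: push '['; stack = [[
pos 30: ']' matches '['; pop; stack = [
pos 31: ']' matches '['; pop; stack = (empty)
end: stack empty → VALID
Verdict: properly nested → yes

Answer: yes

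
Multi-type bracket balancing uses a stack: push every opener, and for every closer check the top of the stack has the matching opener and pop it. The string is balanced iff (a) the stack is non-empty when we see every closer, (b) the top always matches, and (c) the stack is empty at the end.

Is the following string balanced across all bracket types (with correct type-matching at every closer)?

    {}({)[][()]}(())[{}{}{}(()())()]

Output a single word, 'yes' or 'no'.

pos 0: push '{'; stack = {
pos 1: '}' matches '{'; pop; stack = (empty)
pos 2: push '('; stack = (
pos 3: push '{'; stack = ({
pos 4: saw closer ')' but top of stack is '{' (expected '}') → INVALID
Verdict: type mismatch at position 4: ')' closes '{' → no

Answer: no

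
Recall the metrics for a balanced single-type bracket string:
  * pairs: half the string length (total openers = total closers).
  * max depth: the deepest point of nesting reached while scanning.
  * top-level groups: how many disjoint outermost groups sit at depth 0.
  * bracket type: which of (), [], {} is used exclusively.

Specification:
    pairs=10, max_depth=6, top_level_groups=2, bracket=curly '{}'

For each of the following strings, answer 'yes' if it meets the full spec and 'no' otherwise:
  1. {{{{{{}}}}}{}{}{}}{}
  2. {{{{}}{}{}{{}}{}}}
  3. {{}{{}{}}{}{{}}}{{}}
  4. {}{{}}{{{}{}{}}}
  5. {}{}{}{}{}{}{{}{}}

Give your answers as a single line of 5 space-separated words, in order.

Answer: yes no no no no

Derivation:
String 1 '{{{{{{}}}}}{}{}{}}{}': depth seq [1 2 3 4 5 6 5 4 3 2 1 2 1 2 1 2 1 0 1 0]
  -> pairs=10 depth=6 groups=2 -> yes
String 2 '{{{{}}{}{}{{}}{}}}': depth seq [1 2 3 4 3 2 3 2 3 2 3 4 3 2 3 2 1 0]
  -> pairs=9 depth=4 groups=1 -> no
String 3 '{{}{{}{}}{}{{}}}{{}}': depth seq [1 2 1 2 3 2 3 2 1 2 1 2 3 2 1 0 1 2 1 0]
  -> pairs=10 depth=3 groups=2 -> no
String 4 '{}{{}}{{{}{}{}}}': depth seq [1 0 1 2 1 0 1 2 3 2 3 2 3 2 1 0]
  -> pairs=8 depth=3 groups=3 -> no
String 5 '{}{}{}{}{}{}{{}{}}': depth seq [1 0 1 0 1 0 1 0 1 0 1 0 1 2 1 2 1 0]
  -> pairs=9 depth=2 groups=7 -> no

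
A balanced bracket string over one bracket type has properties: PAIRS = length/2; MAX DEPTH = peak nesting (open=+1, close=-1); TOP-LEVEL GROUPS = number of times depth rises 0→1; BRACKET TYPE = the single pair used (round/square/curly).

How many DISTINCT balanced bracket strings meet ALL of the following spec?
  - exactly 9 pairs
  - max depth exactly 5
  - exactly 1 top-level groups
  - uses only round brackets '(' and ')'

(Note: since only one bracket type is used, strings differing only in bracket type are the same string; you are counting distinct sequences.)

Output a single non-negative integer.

Answer: 484

Derivation:
Spec: pairs=9 depth=5 groups=1
Count(depth <= 5) = 1094
Count(depth <= 4) = 610
Count(depth == 5) = 1094 - 610 = 484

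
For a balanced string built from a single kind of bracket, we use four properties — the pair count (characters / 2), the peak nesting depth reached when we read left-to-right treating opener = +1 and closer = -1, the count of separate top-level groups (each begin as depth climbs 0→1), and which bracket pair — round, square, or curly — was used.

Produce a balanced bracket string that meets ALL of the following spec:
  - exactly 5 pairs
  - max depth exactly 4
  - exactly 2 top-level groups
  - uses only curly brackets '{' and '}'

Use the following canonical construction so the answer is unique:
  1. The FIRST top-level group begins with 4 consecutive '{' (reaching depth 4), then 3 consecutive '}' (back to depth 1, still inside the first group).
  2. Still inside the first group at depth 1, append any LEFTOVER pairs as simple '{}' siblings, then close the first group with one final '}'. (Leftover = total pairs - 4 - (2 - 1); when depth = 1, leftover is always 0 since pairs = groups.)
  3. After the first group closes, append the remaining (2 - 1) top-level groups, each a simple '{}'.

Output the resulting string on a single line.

Answer: {{{{}}}}{}

Derivation:
Spec: pairs=5 depth=4 groups=2
Leftover pairs = 5 - 4 - (2-1) = 0
First group: deep chain of depth 4 + 0 sibling pairs
Remaining 1 groups: simple '{}' each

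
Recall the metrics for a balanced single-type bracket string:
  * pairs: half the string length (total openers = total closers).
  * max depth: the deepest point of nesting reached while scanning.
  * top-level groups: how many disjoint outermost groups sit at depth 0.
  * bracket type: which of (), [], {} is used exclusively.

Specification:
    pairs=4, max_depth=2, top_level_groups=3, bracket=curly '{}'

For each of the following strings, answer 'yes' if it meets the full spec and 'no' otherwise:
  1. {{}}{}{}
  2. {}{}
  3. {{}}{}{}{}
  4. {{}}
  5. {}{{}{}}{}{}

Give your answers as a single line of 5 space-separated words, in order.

Answer: yes no no no no

Derivation:
String 1 '{{}}{}{}': depth seq [1 2 1 0 1 0 1 0]
  -> pairs=4 depth=2 groups=3 -> yes
String 2 '{}{}': depth seq [1 0 1 0]
  -> pairs=2 depth=1 groups=2 -> no
String 3 '{{}}{}{}{}': depth seq [1 2 1 0 1 0 1 0 1 0]
  -> pairs=5 depth=2 groups=4 -> no
String 4 '{{}}': depth seq [1 2 1 0]
  -> pairs=2 depth=2 groups=1 -> no
String 5 '{}{{}{}}{}{}': depth seq [1 0 1 2 1 2 1 0 1 0 1 0]
  -> pairs=6 depth=2 groups=4 -> no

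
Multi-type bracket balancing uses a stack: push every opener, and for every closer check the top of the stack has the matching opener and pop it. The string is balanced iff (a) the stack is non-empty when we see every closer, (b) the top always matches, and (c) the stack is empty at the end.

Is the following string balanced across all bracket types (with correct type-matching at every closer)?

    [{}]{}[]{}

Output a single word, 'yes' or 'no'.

Answer: yes

Derivation:
pos 0: push '['; stack = [
pos 1: push '{'; stack = [{
pos 2: '}' matches '{'; pop; stack = [
pos 3: ']' matches '['; pop; stack = (empty)
pos 4: push '{'; stack = {
pos 5: '}' matches '{'; pop; stack = (empty)
pos 6: push '['; stack = [
pos 7: ']' matches '['; pop; stack = (empty)
pos 8: push '{'; stack = {
pos 9: '}' matches '{'; pop; stack = (empty)
end: stack empty → VALID
Verdict: properly nested → yes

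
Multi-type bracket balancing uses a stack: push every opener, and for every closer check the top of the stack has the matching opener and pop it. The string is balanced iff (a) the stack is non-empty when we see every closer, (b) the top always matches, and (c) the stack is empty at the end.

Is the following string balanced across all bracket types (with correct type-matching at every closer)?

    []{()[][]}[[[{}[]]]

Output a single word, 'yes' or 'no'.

pos 0: push '['; stack = [
pos 1: ']' matches '['; pop; stack = (empty)
pos 2: push '{'; stack = {
pos 3: push '('; stack = {(
pos 4: ')' matches '('; pop; stack = {
pos 5: push '['; stack = {[
pos 6: ']' matches '['; pop; stack = {
pos 7: push '['; stack = {[
pos 8: ']' matches '['; pop; stack = {
pos 9: '}' matches '{'; pop; stack = (empty)
pos 10: push '['; stack = [
pos 11: push '['; stack = [[
pos 12: push '['; stack = [[[
pos 13: push '{'; stack = [[[{
pos 14: '}' matches '{'; pop; stack = [[[
pos 15: push '['; stack = [[[[
pos 16: ']' matches '['; pop; stack = [[[
pos 17: ']' matches '['; pop; stack = [[
pos 18: ']' matches '['; pop; stack = [
end: stack still non-empty ([) → INVALID
Verdict: unclosed openers at end: [ → no

Answer: no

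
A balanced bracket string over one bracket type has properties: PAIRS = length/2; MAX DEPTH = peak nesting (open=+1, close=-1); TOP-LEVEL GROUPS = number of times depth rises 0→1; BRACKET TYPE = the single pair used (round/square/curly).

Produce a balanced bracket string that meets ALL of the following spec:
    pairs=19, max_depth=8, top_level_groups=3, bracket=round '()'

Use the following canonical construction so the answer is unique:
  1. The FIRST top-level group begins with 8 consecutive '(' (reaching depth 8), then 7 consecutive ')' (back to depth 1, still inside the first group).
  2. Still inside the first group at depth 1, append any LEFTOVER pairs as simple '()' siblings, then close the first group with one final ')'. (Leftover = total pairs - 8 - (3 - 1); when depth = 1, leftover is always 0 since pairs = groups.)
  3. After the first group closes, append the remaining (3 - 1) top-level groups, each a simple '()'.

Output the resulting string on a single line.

Answer: (((((((()))))))()()()()()()()()())()()

Derivation:
Spec: pairs=19 depth=8 groups=3
Leftover pairs = 19 - 8 - (3-1) = 9
First group: deep chain of depth 8 + 9 sibling pairs
Remaining 2 groups: simple '()' each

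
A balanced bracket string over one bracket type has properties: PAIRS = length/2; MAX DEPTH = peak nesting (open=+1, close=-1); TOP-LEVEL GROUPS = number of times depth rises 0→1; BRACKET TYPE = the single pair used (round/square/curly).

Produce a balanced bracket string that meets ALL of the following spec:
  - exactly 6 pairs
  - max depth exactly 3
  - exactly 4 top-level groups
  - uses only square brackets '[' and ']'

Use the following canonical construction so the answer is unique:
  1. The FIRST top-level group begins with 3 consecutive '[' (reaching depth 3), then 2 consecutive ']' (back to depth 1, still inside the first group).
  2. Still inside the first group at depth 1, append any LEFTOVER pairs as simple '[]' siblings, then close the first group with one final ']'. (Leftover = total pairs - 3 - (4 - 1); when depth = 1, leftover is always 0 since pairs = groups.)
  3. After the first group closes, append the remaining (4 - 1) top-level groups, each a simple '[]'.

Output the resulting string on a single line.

Spec: pairs=6 depth=3 groups=4
Leftover pairs = 6 - 3 - (4-1) = 0
First group: deep chain of depth 3 + 0 sibling pairs
Remaining 3 groups: simple '[]' each

Answer: [[[]]][][][]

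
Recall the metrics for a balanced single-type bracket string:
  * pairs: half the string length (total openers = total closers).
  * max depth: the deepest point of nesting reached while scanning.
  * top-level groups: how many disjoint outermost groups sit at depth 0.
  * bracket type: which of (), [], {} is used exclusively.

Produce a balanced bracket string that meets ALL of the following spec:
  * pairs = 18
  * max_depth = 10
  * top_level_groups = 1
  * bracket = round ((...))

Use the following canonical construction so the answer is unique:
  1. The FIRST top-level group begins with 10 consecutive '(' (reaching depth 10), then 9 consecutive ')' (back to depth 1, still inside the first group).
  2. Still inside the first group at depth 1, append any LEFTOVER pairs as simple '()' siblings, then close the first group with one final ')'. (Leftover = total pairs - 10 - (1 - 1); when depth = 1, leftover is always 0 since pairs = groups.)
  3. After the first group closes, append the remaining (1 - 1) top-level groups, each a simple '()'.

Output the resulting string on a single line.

Spec: pairs=18 depth=10 groups=1
Leftover pairs = 18 - 10 - (1-1) = 8
First group: deep chain of depth 10 + 8 sibling pairs
Remaining 0 groups: simple '()' each

Answer: (((((((((()))))))))()()()()()()()())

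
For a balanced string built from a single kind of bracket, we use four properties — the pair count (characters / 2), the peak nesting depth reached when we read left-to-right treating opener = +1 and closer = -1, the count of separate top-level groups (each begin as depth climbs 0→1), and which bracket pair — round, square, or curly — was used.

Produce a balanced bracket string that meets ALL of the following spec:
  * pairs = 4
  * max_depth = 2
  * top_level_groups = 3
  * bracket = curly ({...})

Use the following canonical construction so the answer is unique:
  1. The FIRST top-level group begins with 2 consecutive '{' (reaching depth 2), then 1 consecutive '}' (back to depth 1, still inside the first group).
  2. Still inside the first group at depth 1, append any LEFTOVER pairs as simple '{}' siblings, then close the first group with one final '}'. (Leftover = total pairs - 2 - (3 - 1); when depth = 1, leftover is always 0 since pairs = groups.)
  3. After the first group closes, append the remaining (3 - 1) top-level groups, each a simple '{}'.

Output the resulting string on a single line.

Spec: pairs=4 depth=2 groups=3
Leftover pairs = 4 - 2 - (3-1) = 0
First group: deep chain of depth 2 + 0 sibling pairs
Remaining 2 groups: simple '{}' each

Answer: {{}}{}{}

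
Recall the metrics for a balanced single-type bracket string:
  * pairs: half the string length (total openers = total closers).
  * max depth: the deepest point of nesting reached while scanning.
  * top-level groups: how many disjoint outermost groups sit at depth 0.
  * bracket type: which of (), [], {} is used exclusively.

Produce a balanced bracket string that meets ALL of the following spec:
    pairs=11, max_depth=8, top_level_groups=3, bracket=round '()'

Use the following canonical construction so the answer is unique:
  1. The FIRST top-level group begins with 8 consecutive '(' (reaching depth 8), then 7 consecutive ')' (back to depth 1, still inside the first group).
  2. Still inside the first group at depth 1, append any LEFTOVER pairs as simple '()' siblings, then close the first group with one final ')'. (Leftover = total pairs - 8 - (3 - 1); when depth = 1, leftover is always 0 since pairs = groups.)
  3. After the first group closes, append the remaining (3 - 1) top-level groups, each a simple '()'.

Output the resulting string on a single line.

Answer: (((((((()))))))())()()

Derivation:
Spec: pairs=11 depth=8 groups=3
Leftover pairs = 11 - 8 - (3-1) = 1
First group: deep chain of depth 8 + 1 sibling pairs
Remaining 2 groups: simple '()' each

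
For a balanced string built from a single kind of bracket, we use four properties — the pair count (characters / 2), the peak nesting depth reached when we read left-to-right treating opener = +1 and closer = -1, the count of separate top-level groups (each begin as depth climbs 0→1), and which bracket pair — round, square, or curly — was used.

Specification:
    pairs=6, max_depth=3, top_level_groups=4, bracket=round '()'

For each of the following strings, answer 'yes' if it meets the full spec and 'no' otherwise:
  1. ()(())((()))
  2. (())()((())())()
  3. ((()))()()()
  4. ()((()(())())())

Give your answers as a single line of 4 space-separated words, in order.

Answer: no no yes no

Derivation:
String 1 '()(())((()))': depth seq [1 0 1 2 1 0 1 2 3 2 1 0]
  -> pairs=6 depth=3 groups=3 -> no
String 2 '(())()((())())()': depth seq [1 2 1 0 1 0 1 2 3 2 1 2 1 0 1 0]
  -> pairs=8 depth=3 groups=4 -> no
String 3 '((()))()()()': depth seq [1 2 3 2 1 0 1 0 1 0 1 0]
  -> pairs=6 depth=3 groups=4 -> yes
String 4 '()((()(())())())': depth seq [1 0 1 2 3 2 3 4 3 2 3 2 1 2 1 0]
  -> pairs=8 depth=4 groups=2 -> no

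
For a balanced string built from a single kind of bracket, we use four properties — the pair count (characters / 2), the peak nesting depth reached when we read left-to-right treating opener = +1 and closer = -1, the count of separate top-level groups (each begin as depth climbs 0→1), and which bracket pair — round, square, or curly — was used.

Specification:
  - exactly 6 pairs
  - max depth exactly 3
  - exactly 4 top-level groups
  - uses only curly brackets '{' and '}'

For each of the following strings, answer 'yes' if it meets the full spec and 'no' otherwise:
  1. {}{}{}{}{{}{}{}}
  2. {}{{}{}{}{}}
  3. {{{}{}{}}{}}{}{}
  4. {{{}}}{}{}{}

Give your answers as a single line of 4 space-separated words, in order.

Answer: no no no yes

Derivation:
String 1 '{}{}{}{}{{}{}{}}': depth seq [1 0 1 0 1 0 1 0 1 2 1 2 1 2 1 0]
  -> pairs=8 depth=2 groups=5 -> no
String 2 '{}{{}{}{}{}}': depth seq [1 0 1 2 1 2 1 2 1 2 1 0]
  -> pairs=6 depth=2 groups=2 -> no
String 3 '{{{}{}{}}{}}{}{}': depth seq [1 2 3 2 3 2 3 2 1 2 1 0 1 0 1 0]
  -> pairs=8 depth=3 groups=3 -> no
String 4 '{{{}}}{}{}{}': depth seq [1 2 3 2 1 0 1 0 1 0 1 0]
  -> pairs=6 depth=3 groups=4 -> yes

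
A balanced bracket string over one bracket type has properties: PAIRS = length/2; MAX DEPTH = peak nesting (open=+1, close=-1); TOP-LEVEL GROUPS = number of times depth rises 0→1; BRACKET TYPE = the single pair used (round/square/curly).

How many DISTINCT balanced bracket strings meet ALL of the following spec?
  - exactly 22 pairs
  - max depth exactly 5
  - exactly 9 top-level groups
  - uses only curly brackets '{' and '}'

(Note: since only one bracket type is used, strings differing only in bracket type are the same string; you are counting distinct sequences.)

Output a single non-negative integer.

Spec: pairs=22 depth=5 groups=9
Count(depth <= 5) = 301106862
Count(depth <= 4) = 191281059
Count(depth == 5) = 301106862 - 191281059 = 109825803

Answer: 109825803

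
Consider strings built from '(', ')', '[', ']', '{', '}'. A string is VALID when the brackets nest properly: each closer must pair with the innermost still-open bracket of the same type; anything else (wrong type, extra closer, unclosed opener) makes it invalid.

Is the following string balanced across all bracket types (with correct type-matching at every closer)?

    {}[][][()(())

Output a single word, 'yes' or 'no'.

Answer: no

Derivation:
pos 0: push '{'; stack = {
pos 1: '}' matches '{'; pop; stack = (empty)
pos 2: push '['; stack = [
pos 3: ']' matches '['; pop; stack = (empty)
pos 4: push '['; stack = [
pos 5: ']' matches '['; pop; stack = (empty)
pos 6: push '['; stack = [
pos 7: push '('; stack = [(
pos 8: ')' matches '('; pop; stack = [
pos 9: push '('; stack = [(
pos 10: push '('; stack = [((
pos 11: ')' matches '('; pop; stack = [(
pos 12: ')' matches '('; pop; stack = [
end: stack still non-empty ([) → INVALID
Verdict: unclosed openers at end: [ → no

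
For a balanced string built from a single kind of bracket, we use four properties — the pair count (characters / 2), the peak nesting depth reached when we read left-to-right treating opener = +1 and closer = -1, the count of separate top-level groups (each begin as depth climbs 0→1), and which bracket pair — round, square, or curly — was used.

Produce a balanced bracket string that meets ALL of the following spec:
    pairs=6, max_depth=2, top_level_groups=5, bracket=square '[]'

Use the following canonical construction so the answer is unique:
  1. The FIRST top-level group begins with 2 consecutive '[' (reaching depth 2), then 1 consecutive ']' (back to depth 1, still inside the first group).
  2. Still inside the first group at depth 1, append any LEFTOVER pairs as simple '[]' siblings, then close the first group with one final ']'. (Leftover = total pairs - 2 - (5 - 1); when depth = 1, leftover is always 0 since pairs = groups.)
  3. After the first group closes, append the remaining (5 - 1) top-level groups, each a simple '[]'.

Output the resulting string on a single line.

Answer: [[]][][][][]

Derivation:
Spec: pairs=6 depth=2 groups=5
Leftover pairs = 6 - 2 - (5-1) = 0
First group: deep chain of depth 2 + 0 sibling pairs
Remaining 4 groups: simple '[]' each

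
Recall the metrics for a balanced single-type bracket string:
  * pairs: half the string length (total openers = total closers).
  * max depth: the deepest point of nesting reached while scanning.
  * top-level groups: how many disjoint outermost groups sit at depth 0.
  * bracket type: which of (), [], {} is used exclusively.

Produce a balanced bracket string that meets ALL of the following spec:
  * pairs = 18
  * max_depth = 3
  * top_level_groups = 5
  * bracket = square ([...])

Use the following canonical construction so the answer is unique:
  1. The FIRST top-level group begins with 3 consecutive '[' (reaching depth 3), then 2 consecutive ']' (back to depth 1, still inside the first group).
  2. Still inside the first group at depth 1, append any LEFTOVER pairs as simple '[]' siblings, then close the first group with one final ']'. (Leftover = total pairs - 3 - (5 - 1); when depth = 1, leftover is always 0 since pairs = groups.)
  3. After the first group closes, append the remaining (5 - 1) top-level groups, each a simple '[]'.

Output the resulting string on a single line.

Spec: pairs=18 depth=3 groups=5
Leftover pairs = 18 - 3 - (5-1) = 11
First group: deep chain of depth 3 + 11 sibling pairs
Remaining 4 groups: simple '[]' each

Answer: [[[]][][][][][][][][][][][]][][][][]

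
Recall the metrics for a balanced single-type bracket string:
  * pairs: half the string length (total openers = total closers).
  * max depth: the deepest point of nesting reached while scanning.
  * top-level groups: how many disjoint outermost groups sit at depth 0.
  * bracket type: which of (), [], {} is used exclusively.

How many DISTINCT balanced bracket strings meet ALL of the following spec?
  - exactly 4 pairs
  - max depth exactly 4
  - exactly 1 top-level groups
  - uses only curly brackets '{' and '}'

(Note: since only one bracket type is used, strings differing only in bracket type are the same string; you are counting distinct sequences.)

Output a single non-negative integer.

Spec: pairs=4 depth=4 groups=1
Count(depth <= 4) = 5
Count(depth <= 3) = 4
Count(depth == 4) = 5 - 4 = 1

Answer: 1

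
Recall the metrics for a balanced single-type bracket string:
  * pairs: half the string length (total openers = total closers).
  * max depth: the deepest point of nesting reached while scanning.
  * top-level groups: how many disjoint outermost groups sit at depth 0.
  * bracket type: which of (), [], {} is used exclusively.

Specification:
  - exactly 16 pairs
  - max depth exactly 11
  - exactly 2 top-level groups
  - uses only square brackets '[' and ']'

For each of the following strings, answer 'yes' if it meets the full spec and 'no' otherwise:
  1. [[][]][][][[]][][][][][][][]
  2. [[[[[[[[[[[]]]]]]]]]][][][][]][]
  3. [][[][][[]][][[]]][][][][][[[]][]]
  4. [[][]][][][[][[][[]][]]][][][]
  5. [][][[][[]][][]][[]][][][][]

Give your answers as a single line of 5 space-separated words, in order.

Answer: no yes no no no

Derivation:
String 1 '[[][]][][][[]][][][][][][][]': depth seq [1 2 1 2 1 0 1 0 1 0 1 2 1 0 1 0 1 0 1 0 1 0 1 0 1 0 1 0]
  -> pairs=14 depth=2 groups=11 -> no
String 2 '[[[[[[[[[[[]]]]]]]]]][][][][]][]': depth seq [1 2 3 4 5 6 7 8 9 10 11 10 9 8 7 6 5 4 3 2 1 2 1 2 1 2 1 2 1 0 1 0]
  -> pairs=16 depth=11 groups=2 -> yes
String 3 '[][[][][[]][][[]]][][][][][[[]][]]': depth seq [1 0 1 2 1 2 1 2 3 2 1 2 1 2 3 2 1 0 1 0 1 0 1 0 1 0 1 2 3 2 1 2 1 0]
  -> pairs=17 depth=3 groups=7 -> no
String 4 '[[][]][][][[][[][[]][]]][][][]': depth seq [1 2 1 2 1 0 1 0 1 0 1 2 1 2 3 2 3 4 3 2 3 2 1 0 1 0 1 0 1 0]
  -> pairs=15 depth=4 groups=7 -> no
String 5 '[][][[][[]][][]][[]][][][][]': depth seq [1 0 1 0 1 2 1 2 3 2 1 2 1 2 1 0 1 2 1 0 1 0 1 0 1 0 1 0]
  -> pairs=14 depth=3 groups=8 -> no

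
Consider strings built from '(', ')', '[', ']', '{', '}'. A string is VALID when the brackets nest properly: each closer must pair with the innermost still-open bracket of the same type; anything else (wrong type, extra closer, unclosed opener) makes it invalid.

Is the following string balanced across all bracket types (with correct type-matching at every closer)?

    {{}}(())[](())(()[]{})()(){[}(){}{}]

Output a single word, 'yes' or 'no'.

Answer: no

Derivation:
pos 0: push '{'; stack = {
pos 1: push '{'; stack = {{
pos 2: '}' matches '{'; pop; stack = {
pos 3: '}' matches '{'; pop; stack = (empty)
pos 4: push '('; stack = (
pos 5: push '('; stack = ((
pos 6: ')' matches '('; pop; stack = (
pos 7: ')' matches '('; pop; stack = (empty)
pos 8: push '['; stack = [
pos 9: ']' matches '['; pop; stack = (empty)
pos 10: push '('; stack = (
pos 11: push '('; stack = ((
pos 12: ')' matches '('; pop; stack = (
pos 13: ')' matches '('; pop; stack = (empty)
pos 14: push '('; stack = (
pos 15: push '('; stack = ((
pos 16: ')' matches '('; pop; stack = (
pos 17: push '['; stack = ([
pos 18: ']' matches '['; pop; stack = (
pos 19: push '{'; stack = ({
pos 20: '}' matches '{'; pop; stack = (
pos 21: ')' matches '('; pop; stack = (empty)
pos 22: push '('; stack = (
pos 23: ')' matches '('; pop; stack = (empty)
pos 24: push '('; stack = (
pos 25: ')' matches '('; pop; stack = (empty)
pos 26: push '{'; stack = {
pos 27: push '['; stack = {[
pos 28: saw closer '}' but top of stack is '[' (expected ']') → INVALID
Verdict: type mismatch at position 28: '}' closes '[' → no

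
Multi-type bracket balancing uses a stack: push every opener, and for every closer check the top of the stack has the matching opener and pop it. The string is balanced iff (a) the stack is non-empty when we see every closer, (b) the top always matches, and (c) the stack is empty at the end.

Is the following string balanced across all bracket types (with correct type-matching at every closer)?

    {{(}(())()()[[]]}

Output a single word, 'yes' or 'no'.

pos 0: push '{'; stack = {
pos 1: push '{'; stack = {{
pos 2: push '('; stack = {{(
pos 3: saw closer '}' but top of stack is '(' (expected ')') → INVALID
Verdict: type mismatch at position 3: '}' closes '(' → no

Answer: no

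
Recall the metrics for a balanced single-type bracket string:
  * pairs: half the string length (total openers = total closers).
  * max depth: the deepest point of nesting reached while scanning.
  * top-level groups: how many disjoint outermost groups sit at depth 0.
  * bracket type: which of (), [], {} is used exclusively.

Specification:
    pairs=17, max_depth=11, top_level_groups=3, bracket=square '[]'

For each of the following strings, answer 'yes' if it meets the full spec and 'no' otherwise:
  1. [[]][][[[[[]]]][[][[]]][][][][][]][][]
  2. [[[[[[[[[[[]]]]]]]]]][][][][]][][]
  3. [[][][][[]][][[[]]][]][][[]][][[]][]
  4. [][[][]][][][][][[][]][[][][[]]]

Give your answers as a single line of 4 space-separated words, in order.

Answer: no yes no no

Derivation:
String 1 '[[]][][[[[[]]]][[][[]]][][][][][]][][]': depth seq [1 2 1 0 1 0 1 2 3 4 5 4 3 2 1 2 3 2 3 4 3 2 1 2 1 2 1 2 1 2 1 2 1 0 1 0 1 0]
  -> pairs=19 depth=5 groups=5 -> no
String 2 '[[[[[[[[[[[]]]]]]]]]][][][][]][][]': depth seq [1 2 3 4 5 6 7 8 9 10 11 10 9 8 7 6 5 4 3 2 1 2 1 2 1 2 1 2 1 0 1 0 1 0]
  -> pairs=17 depth=11 groups=3 -> yes
String 3 '[[][][][[]][][[[]]][]][][[]][][[]][]': depth seq [1 2 1 2 1 2 1 2 3 2 1 2 1 2 3 4 3 2 1 2 1 0 1 0 1 2 1 0 1 0 1 2 1 0 1 0]
  -> pairs=18 depth=4 groups=6 -> no
String 4 '[][[][]][][][][][[][]][[][][[]]]': depth seq [1 0 1 2 1 2 1 0 1 0 1 0 1 0 1 0 1 2 1 2 1 0 1 2 1 2 1 2 3 2 1 0]
  -> pairs=16 depth=3 groups=8 -> no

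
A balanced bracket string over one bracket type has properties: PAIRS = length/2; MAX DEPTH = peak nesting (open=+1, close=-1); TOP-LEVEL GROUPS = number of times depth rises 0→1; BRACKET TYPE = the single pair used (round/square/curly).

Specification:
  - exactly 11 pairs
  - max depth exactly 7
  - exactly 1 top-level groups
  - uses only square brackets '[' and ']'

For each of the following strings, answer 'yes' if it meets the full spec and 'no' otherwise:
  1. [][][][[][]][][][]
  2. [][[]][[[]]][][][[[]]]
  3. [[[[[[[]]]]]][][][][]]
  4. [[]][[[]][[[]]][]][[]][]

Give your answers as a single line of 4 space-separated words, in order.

String 1 '[][][][[][]][][][]': depth seq [1 0 1 0 1 0 1 2 1 2 1 0 1 0 1 0 1 0]
  -> pairs=9 depth=2 groups=7 -> no
String 2 '[][[]][[[]]][][][[[]]]': depth seq [1 0 1 2 1 0 1 2 3 2 1 0 1 0 1 0 1 2 3 2 1 0]
  -> pairs=11 depth=3 groups=6 -> no
String 3 '[[[[[[[]]]]]][][][][]]': depth seq [1 2 3 4 5 6 7 6 5 4 3 2 1 2 1 2 1 2 1 2 1 0]
  -> pairs=11 depth=7 groups=1 -> yes
String 4 '[[]][[[]][[[]]][]][[]][]': depth seq [1 2 1 0 1 2 3 2 1 2 3 4 3 2 1 2 1 0 1 2 1 0 1 0]
  -> pairs=12 depth=4 groups=4 -> no

Answer: no no yes no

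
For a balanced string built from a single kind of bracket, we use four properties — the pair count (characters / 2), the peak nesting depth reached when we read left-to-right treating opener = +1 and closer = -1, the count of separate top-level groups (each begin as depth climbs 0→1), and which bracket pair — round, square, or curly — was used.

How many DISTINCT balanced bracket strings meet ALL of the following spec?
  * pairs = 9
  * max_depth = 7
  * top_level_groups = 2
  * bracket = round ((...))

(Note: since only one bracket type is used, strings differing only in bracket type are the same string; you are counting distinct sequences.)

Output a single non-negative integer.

Answer: 24

Derivation:
Spec: pairs=9 depth=7 groups=2
Count(depth <= 7) = 1428
Count(depth <= 6) = 1404
Count(depth == 7) = 1428 - 1404 = 24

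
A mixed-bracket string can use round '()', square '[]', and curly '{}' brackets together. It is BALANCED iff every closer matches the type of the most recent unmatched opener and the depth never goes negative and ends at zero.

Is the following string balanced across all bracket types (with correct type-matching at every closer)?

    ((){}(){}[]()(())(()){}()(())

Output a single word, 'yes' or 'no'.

Answer: no

Derivation:
pos 0: push '('; stack = (
pos 1: push '('; stack = ((
pos 2: ')' matches '('; pop; stack = (
pos 3: push '{'; stack = ({
pos 4: '}' matches '{'; pop; stack = (
pos 5: push '('; stack = ((
pos 6: ')' matches '('; pop; stack = (
pos 7: push '{'; stack = ({
pos 8: '}' matches '{'; pop; stack = (
pos 9: push '['; stack = ([
pos 10: ']' matches '['; pop; stack = (
pos 11: push '('; stack = ((
pos 12: ')' matches '('; pop; stack = (
pos 13: push '('; stack = ((
pos 14: push '('; stack = (((
pos 15: ')' matches '('; pop; stack = ((
pos 16: ')' matches '('; pop; stack = (
pos 17: push '('; stack = ((
pos 18: push '('; stack = (((
pos 19: ')' matches '('; pop; stack = ((
pos 20: ')' matches '('; pop; stack = (
pos 21: push '{'; stack = ({
pos 22: '}' matches '{'; pop; stack = (
pos 23: push '('; stack = ((
pos 24: ')' matches '('; pop; stack = (
pos 25: push '('; stack = ((
pos 26: push '('; stack = (((
pos 27: ')' matches '('; pop; stack = ((
pos 28: ')' matches '('; pop; stack = (
end: stack still non-empty (() → INVALID
Verdict: unclosed openers at end: ( → no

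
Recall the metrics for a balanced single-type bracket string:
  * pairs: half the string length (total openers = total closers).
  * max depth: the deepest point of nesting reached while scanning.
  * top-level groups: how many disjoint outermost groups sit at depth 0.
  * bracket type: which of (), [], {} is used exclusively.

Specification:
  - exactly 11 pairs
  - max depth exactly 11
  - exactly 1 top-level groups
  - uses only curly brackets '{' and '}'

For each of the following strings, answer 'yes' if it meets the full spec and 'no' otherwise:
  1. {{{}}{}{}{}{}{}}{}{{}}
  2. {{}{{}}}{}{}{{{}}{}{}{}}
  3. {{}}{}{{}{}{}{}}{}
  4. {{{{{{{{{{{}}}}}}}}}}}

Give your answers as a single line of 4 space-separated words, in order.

String 1 '{{{}}{}{}{}{}{}}{}{{}}': depth seq [1 2 3 2 1 2 1 2 1 2 1 2 1 2 1 0 1 0 1 2 1 0]
  -> pairs=11 depth=3 groups=3 -> no
String 2 '{{}{{}}}{}{}{{{}}{}{}{}}': depth seq [1 2 1 2 3 2 1 0 1 0 1 0 1 2 3 2 1 2 1 2 1 2 1 0]
  -> pairs=12 depth=3 groups=4 -> no
String 3 '{{}}{}{{}{}{}{}}{}': depth seq [1 2 1 0 1 0 1 2 1 2 1 2 1 2 1 0 1 0]
  -> pairs=9 depth=2 groups=4 -> no
String 4 '{{{{{{{{{{{}}}}}}}}}}}': depth seq [1 2 3 4 5 6 7 8 9 10 11 10 9 8 7 6 5 4 3 2 1 0]
  -> pairs=11 depth=11 groups=1 -> yes

Answer: no no no yes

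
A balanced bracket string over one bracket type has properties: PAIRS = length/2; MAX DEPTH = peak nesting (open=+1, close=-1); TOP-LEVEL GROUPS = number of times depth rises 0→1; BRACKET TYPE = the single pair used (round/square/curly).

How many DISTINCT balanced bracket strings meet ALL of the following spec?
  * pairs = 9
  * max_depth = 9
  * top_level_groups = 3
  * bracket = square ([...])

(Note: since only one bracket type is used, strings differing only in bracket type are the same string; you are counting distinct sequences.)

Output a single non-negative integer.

Answer: 0

Derivation:
Spec: pairs=9 depth=9 groups=3
Count(depth <= 9) = 1001
Count(depth <= 8) = 1001
Count(depth == 9) = 1001 - 1001 = 0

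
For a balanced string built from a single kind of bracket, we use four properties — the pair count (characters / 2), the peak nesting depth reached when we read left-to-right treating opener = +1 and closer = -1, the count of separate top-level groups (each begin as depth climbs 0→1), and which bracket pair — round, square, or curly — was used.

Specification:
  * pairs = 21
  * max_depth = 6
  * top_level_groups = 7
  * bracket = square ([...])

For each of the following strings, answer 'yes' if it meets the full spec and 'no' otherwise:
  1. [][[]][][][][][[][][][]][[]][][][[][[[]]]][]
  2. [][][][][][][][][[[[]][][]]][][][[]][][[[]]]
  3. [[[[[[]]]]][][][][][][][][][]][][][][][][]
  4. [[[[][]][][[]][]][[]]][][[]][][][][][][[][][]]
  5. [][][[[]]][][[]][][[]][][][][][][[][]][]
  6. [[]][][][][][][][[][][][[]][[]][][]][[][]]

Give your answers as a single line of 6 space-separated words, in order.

String 1 '[][[]][][][][][[][][][]][[]][][][[][[[]]]][]': depth seq [1 0 1 2 1 0 1 0 1 0 1 0 1 0 1 2 1 2 1 2 1 2 1 0 1 2 1 0 1 0 1 0 1 2 1 2 3 4 3 2 1 0 1 0]
  -> pairs=22 depth=4 groups=12 -> no
String 2 '[][][][][][][][][[[[]][][]]][][][[]][][[[]]]': depth seq [1 0 1 0 1 0 1 0 1 0 1 0 1 0 1 0 1 2 3 4 3 2 3 2 3 2 1 0 1 0 1 0 1 2 1 0 1 0 1 2 3 2 1 0]
  -> pairs=22 depth=4 groups=14 -> no
String 3 '[[[[[[]]]]][][][][][][][][][]][][][][][][]': depth seq [1 2 3 4 5 6 5 4 3 2 1 2 1 2 1 2 1 2 1 2 1 2 1 2 1 2 1 2 1 0 1 0 1 0 1 0 1 0 1 0 1 0]
  -> pairs=21 depth=6 groups=7 -> yes
String 4 '[[[[][]][][[]][]][[]]][][[]][][][][][][[][][]]': depth seq [1 2 3 4 3 4 3 2 3 2 3 4 3 2 3 2 1 2 3 2 1 0 1 0 1 2 1 0 1 0 1 0 1 0 1 0 1 0 1 2 1 2 1 2 1 0]
  -> pairs=23 depth=4 groups=9 -> no
String 5 '[][][[[]]][][[]][][[]][][][][][][[][]][]': depth seq [1 0 1 0 1 2 3 2 1 0 1 0 1 2 1 0 1 0 1 2 1 0 1 0 1 0 1 0 1 0 1 0 1 2 1 2 1 0 1 0]
  -> pairs=20 depth=3 groups=14 -> no
String 6 '[[]][][][][][][][[][][][[]][[]][][]][[][]]': depth seq [1 2 1 0 1 0 1 0 1 0 1 0 1 0 1 0 1 2 1 2 1 2 1 2 3 2 1 2 3 2 1 2 1 2 1 0 1 2 1 2 1 0]
  -> pairs=21 depth=3 groups=9 -> no

Answer: no no yes no no no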